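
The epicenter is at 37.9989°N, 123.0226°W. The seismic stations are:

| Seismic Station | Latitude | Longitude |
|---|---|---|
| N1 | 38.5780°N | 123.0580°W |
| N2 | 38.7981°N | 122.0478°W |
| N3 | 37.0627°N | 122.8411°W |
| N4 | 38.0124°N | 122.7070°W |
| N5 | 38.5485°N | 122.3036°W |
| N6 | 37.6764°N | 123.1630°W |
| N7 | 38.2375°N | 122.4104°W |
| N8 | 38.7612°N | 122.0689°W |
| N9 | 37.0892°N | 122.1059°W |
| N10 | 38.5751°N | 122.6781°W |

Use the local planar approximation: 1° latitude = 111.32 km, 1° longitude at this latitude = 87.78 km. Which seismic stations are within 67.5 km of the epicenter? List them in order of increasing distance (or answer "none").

N4, N6, N7, N1

Distances from 37.9989°N, 123.0226°W:
N1: 64.5403 km
N2: 123.4382 km
N3: 105.4285 km
N4: 27.7441 km
N5: 87.9007 km
N6: 37.9572 km
N7: 59.9446 km
N8: 119.2033 km
N9: 129.3455 km
N10: 70.9136 km
Threshold 67.5 km: N4 (27.7441 km), N6 (37.9572 km), N7 (59.9446 km), N1 (64.5403 km) are within range.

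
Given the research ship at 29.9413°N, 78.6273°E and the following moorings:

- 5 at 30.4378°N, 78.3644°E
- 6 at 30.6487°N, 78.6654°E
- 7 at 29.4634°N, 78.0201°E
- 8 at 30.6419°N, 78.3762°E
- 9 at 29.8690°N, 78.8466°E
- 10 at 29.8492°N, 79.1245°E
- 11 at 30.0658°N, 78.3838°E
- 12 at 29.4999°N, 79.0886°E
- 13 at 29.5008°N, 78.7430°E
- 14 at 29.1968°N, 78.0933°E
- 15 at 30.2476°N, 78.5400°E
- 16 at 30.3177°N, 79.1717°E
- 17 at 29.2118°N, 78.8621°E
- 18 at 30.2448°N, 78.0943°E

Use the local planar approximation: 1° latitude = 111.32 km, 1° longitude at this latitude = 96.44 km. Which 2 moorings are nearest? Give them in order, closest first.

9, 11

Distances from 29.9413°N, 78.6273°E:
5: 60.8083 km
6: 78.8334 km
7: 79.1158 km
8: 81.6638 km
9: 22.6290 km
10: 49.0338 km
11: 27.2679 km
12: 66.2840 km
13: 50.2899 km
14: 97.5749 km
15: 35.1214 km
16: 67.1724 km
17: 84.3059 km
18: 61.5117 km
Sorted: 9 (22.6290 km) < 11 (27.2679 km) < 15 (35.1214 km) < 10 (49.0338 km) < …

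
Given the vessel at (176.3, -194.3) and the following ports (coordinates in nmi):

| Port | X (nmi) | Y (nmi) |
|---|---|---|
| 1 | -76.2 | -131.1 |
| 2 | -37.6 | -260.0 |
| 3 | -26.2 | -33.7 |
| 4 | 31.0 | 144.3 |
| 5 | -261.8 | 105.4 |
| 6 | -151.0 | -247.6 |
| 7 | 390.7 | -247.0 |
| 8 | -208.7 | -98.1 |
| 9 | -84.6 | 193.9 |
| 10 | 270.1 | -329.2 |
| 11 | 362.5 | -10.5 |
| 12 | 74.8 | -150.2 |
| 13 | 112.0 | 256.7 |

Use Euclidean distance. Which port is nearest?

12

Distances from (176.3, -194.3):
1: 260.3 nmi
2: 223.8 nmi
3: 258.5 nmi
4: 368.5 nmi
5: 530.8 nmi
6: 331.6 nmi
7: 220.8 nmi
8: 396.8 nmi
9: 467.7 nmi
10: 164.3 nmi
11: 261.6 nmi
12: 110.7 nmi
13: 455.6 nmi
Minimum: 12 at 110.7 nmi.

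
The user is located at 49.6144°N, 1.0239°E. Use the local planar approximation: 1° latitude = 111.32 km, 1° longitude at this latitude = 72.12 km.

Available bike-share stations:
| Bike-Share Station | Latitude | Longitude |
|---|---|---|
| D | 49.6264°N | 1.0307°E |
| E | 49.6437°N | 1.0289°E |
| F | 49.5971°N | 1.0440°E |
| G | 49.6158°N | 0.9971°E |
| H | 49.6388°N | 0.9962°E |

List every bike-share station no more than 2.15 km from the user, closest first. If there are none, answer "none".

Distances from 49.6144°N, 1.0239°E:
D: √((0.0120·111.32)² + (0.0068·72.12)²) = √(1.784469 + 0.240508) = 1.4230 km
E: √((0.0293·111.32)² + (0.0050·72.12)²) = √(10.638530 + 0.130032) = 3.2815 km
F: √((-0.0173·111.32)² + (0.0201·72.12)²) = √(3.708844 + 2.101375) = 2.4104 km
G: √((0.0014·111.32)² + (-0.0268·72.12)²) = √(0.024289 + 3.735778) = 1.9391 km
H: √((0.0244·111.32)² + (-0.0277·72.12)²) = √(7.377786 + 3.990901) = 3.3717 km
Threshold 2.15 km: D (1.4230 km), G (1.9391 km) are within range.

D, G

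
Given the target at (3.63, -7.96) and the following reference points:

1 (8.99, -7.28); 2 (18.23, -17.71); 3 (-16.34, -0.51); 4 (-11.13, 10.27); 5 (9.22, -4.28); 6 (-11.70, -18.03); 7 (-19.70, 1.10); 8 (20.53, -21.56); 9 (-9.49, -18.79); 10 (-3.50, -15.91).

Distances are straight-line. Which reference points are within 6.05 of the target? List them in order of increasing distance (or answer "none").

1

Distances from (3.63, -7.96):
1: √((5.36)² + (0.68)²) = √(28.7296 + 0.4624) = 5.40
2: √((14.60)² + (-9.75)²) = √(213.1600 + 95.0625) = 17.56
3: √((-19.97)² + (7.45)²) = √(398.8009 + 55.5025) = 21.31
4: √((-14.76)² + (18.23)²) = √(217.8576 + 332.3329) = 23.46
5: √((5.59)² + (3.68)²) = √(31.2481 + 13.5424) = 6.69
6: √((-15.33)² + (-10.07)²) = √(235.0089 + 101.4049) = 18.34
7: √((-23.33)² + (9.06)²) = √(544.2889 + 82.0836) = 25.03
8: √((16.90)² + (-13.60)²) = √(285.6100 + 184.9600) = 21.69
9: √((-13.12)² + (-10.83)²) = √(172.1344 + 117.2889) = 17.01
10: √((-7.13)² + (-7.95)²) = √(50.8369 + 63.2025) = 10.68
Threshold 6.05: 1 (5.40) is within range.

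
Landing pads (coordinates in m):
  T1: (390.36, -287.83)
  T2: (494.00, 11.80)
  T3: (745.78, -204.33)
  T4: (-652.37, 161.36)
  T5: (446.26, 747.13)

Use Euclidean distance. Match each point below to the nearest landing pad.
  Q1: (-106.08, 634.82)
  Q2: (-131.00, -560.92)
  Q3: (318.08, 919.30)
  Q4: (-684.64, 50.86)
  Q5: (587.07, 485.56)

Q1 at (-106.08, 634.82):
  T1: √((496.44)² + (-922.65)²) = √(246452.6736 + 851283.0225) = 1047.73 m
  T2: √((600.08)² + (-623.02)²) = √(360096.0064 + 388153.9204) = 865.01 m
  T3: √((851.86)² + (-839.15)²) = √(725665.4596 + 704172.7225) = 1195.76 m
  T4: √((-546.29)² + (-473.46)²) = √(298432.7641 + 224164.3716) = 722.91 m
  T5: √((552.34)² + (112.31)²) = √(305079.4756 + 12613.5361) = 563.64 m
  → nearest: T5 (563.64 m)
Q2 at (-131.00, -560.92):
  T1: √((521.36)² + (273.09)²) = √(271816.2496 + 74578.1481) = 588.55 m
  T2: √((625.00)² + (572.72)²) = √(390625.0000 + 328008.1984) = 847.72 m
  T3: √((876.78)² + (356.59)²) = √(768743.1684 + 127156.4281) = 946.52 m
  T4: √((-521.37)² + (722.28)²) = √(271826.6769 + 521688.3984) = 890.79 m
  T5: √((577.26)² + (1308.05)²) = √(333229.1076 + 1710994.8025) = 1429.76 m
  → nearest: T1 (588.55 m)
Q3 at (318.08, 919.30):
  T1: √((72.28)² + (-1207.13)²) = √(5224.3984 + 1457162.8369) = 1209.29 m
  T2: √((175.92)² + (-907.50)²) = √(30947.8464 + 823556.2500) = 924.39 m
  T3: √((427.70)² + (-1123.63)²) = √(182927.2900 + 1262544.3769) = 1202.28 m
  T4: √((-970.45)² + (-757.94)²) = √(941773.2025 + 574473.0436) = 1231.36 m
  T5: √((128.18)² + (-172.17)²) = √(16430.1124 + 29642.5089) = 214.65 m
  → nearest: T5 (214.65 m)
Q4 at (-684.64, 50.86):
  T1: √((1075.00)² + (-338.69)²) = √(1155625.0000 + 114710.9161) = 1127.09 m
  T2: √((1178.64)² + (-39.06)²) = √(1389192.2496 + 1525.6836) = 1179.29 m
  T3: √((1430.42)² + (-255.19)²) = √(2046101.3764 + 65121.9361) = 1453.00 m
  T4: √((32.27)² + (110.50)²) = √(1041.3529 + 12210.2500) = 115.12 m
  T5: √((1130.90)² + (696.27)²) = √(1278934.8100 + 484791.9129) = 1328.05 m
  → nearest: T4 (115.12 m)
Q5 at (587.07, 485.56):
  T1: √((-196.71)² + (-773.39)²) = √(38694.8241 + 598132.0921) = 798.01 m
  T2: √((-93.07)² + (-473.76)²) = √(8662.0249 + 224448.5376) = 482.82 m
  T3: √((158.71)² + (-689.89)²) = √(25188.8641 + 475948.2121) = 707.91 m
  T4: √((-1239.44)² + (-324.20)²) = √(1536211.5136 + 105105.6400) = 1281.14 m
  T5: √((-140.81)² + (261.57)²) = √(19827.4561 + 68418.8649) = 297.06 m
  → nearest: T5 (297.06 m)

Q1→T5; Q2→T1; Q3→T5; Q4→T4; Q5→T5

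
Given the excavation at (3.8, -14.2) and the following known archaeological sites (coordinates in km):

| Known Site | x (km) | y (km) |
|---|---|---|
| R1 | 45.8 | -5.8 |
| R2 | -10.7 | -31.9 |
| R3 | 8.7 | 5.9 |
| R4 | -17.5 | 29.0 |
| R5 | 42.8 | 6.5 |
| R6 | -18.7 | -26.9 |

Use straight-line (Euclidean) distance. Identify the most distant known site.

R4

Distances from (3.8, -14.2):
R1: 42.8 km
R2: 22.9 km
R3: 20.7 km
R4: 48.2 km
R5: 44.2 km
R6: 25.8 km
Maximum: R4 at 48.2 km.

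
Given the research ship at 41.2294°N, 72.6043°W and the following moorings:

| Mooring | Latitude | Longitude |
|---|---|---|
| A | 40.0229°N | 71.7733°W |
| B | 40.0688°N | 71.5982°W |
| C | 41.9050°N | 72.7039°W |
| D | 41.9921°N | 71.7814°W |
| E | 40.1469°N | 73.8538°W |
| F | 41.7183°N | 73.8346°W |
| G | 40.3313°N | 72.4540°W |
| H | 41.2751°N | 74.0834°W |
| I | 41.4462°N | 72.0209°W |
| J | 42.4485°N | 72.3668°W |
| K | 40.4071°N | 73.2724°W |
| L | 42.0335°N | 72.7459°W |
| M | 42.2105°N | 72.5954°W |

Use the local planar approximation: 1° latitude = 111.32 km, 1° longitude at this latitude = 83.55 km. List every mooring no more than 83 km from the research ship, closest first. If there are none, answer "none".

Distances from 41.2294°N, 72.6043°W:
A: √((-1.2065·111.32)² + (0.8310·83.55)²) = √(18038.526045 + 4820.531843) = 151.1921 km
B: √((-1.1606·111.32)² + (1.0061·83.55)²) = √(16692.121137 + 7066.025599) = 154.1368 km
C: √((0.6756·111.32)² + (-0.0996·83.55)²) = √(5656.211978 + 69.248694) = 75.6668 km
D: √((0.7627·111.32)² + (0.8229·83.55)²) = √(7208.649141 + 4727.015573) = 109.2505 km
E: √((-1.0825·111.32)² + (-1.2495·83.55)²) = √(14521.189915 + 10898.467398) = 159.4354 km
F: √((0.4889·111.32)² + (-1.2303·83.55)²) = √(2962.009655 + 10566.105835) = 116.3104 km
G: √((-0.8981·111.32)² + (0.1503·83.55)²) = √(9995.298953 + 157.692439) = 100.7621 km
H: √((0.0457·111.32)² + (-1.4791·83.55)²) = √(25.880865 + 15271.721045) = 123.6835 km
I: √((0.2168·111.32)² + (0.5834·83.55)²) = √(582.458451 + 2375.886873) = 54.3907 km
J: √((1.2191·111.32)² + (0.2375·83.55)²) = √(18417.261641 + 393.749610) = 137.1532 km
K: √((-0.8223·111.32)² + (-0.6681·83.55)²) = √(8379.285265 + 3115.845048) = 107.2153 km
L: √((0.8041·111.32)² + (-0.1416·83.55)²) = √(8012.471902 + 139.964989) = 90.2908 km
M: √((0.9811·111.32)² + (0.0089·83.55)²) = √(11928.146014 + 0.552934) = 109.2186 km
Threshold 83 km: I (54.3907 km), C (75.6668 km) are within range.

I, C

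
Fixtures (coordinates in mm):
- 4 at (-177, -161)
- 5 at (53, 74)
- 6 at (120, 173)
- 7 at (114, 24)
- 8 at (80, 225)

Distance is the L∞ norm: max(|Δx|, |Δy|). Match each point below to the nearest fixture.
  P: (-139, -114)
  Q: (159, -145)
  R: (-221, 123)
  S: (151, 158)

P at (-139, -114):
  4: max(|-38|, |-47|) = 47 mm
  5: max(|192|, |188|) = 192 mm
  6: max(|259|, |287|) = 287 mm
  7: max(|253|, |138|) = 253 mm
  8: max(|219|, |339|) = 339 mm
  → nearest: 4 (47 mm)
Q at (159, -145):
  4: max(|-336|, |-16|) = 336 mm
  5: max(|-106|, |219|) = 219 mm
  6: max(|-39|, |318|) = 318 mm
  7: max(|-45|, |169|) = 169 mm
  8: max(|-79|, |370|) = 370 mm
  → nearest: 7 (169 mm)
R at (-221, 123):
  4: max(|44|, |-284|) = 284 mm
  5: max(|274|, |-49|) = 274 mm
  6: max(|341|, |50|) = 341 mm
  7: max(|335|, |-99|) = 335 mm
  8: max(|301|, |102|) = 301 mm
  → nearest: 5 (274 mm)
S at (151, 158):
  4: max(|-328|, |-319|) = 328 mm
  5: max(|-98|, |-84|) = 98 mm
  6: max(|-31|, |15|) = 31 mm
  7: max(|-37|, |-134|) = 134 mm
  8: max(|-71|, |67|) = 71 mm
  → nearest: 6 (31 mm)

P→4; Q→7; R→5; S→6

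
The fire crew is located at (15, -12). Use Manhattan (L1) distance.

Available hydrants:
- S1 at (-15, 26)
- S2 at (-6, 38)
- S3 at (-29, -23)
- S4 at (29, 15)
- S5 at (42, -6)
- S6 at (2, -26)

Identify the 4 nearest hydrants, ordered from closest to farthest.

Distances from (15, -12):
S1: 68
S2: 71
S3: 55
S4: 41
S5: 33
S6: 27
Sorted: S6 (27) < S5 (33) < S4 (41) < S3 (55) < S1 (68) < S2 (71)

S6, S5, S4, S3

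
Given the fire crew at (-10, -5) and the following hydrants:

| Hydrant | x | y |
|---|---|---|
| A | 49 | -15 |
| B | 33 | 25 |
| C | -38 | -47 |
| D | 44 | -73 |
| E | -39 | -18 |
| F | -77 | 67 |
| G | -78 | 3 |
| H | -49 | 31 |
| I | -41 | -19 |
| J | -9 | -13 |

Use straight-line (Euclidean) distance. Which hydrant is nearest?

Distances from (-10, -5):
A: √((59)² + (-10)²) = √(3481.000 + 100.000) = 59.8
B: √((43)² + (30)²) = √(1849.000 + 900.000) = 52.4
C: √((-28)² + (-42)²) = √(784.000 + 1764.000) = 50.5
D: √((54)² + (-68)²) = √(2916.000 + 4624.000) = 86.8
E: √((-29)² + (-13)²) = √(841.000 + 169.000) = 31.8
F: √((-67)² + (72)²) = √(4489.000 + 5184.000) = 98.4
G: √((-68)² + (8)²) = √(4624.000 + 64.000) = 68.5
H: √((-39)² + (36)²) = √(1521.000 + 1296.000) = 53.1
I: √((-31)² + (-14)²) = √(961.000 + 196.000) = 34.0
J: √((1)² + (-8)²) = √(1.000 + 64.000) = 8.1
Minimum: J at 8.1.

J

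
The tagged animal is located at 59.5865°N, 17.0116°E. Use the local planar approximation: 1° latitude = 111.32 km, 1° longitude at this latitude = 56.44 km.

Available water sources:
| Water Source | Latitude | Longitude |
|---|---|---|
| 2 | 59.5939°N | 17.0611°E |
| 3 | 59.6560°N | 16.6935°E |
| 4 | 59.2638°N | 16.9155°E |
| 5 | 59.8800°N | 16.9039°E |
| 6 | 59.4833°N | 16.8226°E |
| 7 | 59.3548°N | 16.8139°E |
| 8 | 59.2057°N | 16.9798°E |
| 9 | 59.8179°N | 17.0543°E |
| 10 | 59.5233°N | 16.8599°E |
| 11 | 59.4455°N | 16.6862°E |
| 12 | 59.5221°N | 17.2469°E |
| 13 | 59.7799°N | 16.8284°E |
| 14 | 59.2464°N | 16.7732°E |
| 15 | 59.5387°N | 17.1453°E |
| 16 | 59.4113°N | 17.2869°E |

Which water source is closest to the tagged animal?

2

Distances from 59.5865°N, 17.0116°E:
2: √((0.0074·111.32)² + (0.0495·56.44)²) = √(0.678594 + 7.805207) = 2.9127 km
3: √((0.0695·111.32)² + (-0.3181·56.44)²) = √(59.857146 + 322.330460) = 19.5496 km
4: √((-0.3227·111.32)² + (-0.0961·56.44)²) = √(1290.459343 + 29.418518) = 36.3301 km
5: √((0.2935·111.32)² + (-0.1077·56.44)²) = √(1067.487029 + 36.949232) = 33.2331 km
6: √((-0.1032·111.32)² + (-0.1890·56.44)²) = √(131.979291 + 113.788302) = 15.6770 km
7: √((-0.2317·111.32)² + (-0.1977·56.44)²) = √(665.270802 + 124.505159) = 28.1030 km
8: √((-0.3808·111.32)² + (-0.0318·56.44)²) = √(1796.967716 + 3.221278) = 42.4286 km
9: √((0.2314·111.32)² + (0.0427·56.44)²) = √(663.549161 + 5.808042) = 25.8719 km
10: √((-0.0632·111.32)² + (-0.1517·56.44)²) = √(49.497191 + 73.306954) = 11.0817 km
11: √((-0.1410·111.32)² + (-0.3254·56.44)²) = √(246.368183 + 337.294382) = 24.1591 km
12: √((-0.0644·111.32)² + (0.2353·56.44)²) = √(51.394676 + 176.367218) = 15.0918 km
13: √((0.1934·111.32)² + (-0.1832·56.44)²) = √(463.510242 + 106.911629) = 23.8835 km
14: √((-0.3401·111.32)² + (-0.2384·56.44)²) = √(1433.374451 + 181.044990) = 40.1798 km
15: √((-0.0478·111.32)² + (0.1337·56.44)²) = √(28.314063 + 56.942539) = 9.2335 km
16: √((-0.1752·111.32)² + (0.2753·56.44)²) = √(380.377307 + 241.427331) = 24.9360 km
Minimum: 2 at 2.9127 km.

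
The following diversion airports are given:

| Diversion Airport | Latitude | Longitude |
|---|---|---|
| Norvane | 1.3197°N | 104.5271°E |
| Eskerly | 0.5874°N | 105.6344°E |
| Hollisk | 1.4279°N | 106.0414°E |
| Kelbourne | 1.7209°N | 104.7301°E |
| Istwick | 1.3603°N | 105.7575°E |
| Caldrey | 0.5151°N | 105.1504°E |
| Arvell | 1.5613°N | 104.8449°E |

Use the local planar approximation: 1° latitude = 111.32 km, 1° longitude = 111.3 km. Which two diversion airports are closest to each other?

Kelbourne and Arvell

Pairwise distances:
Norvane–Eskerly: 147.7639 km
Norvane–Hollisk: 168.9714 km
Norvane–Kelbourne: 50.0514 km
Norvane–Istwick: 137.0181 km
Norvane–Caldrey: 113.2921 km
Norvane–Arvell: 44.4348 km
Eskerly–Hollisk: 103.9534 km
Eskerly–Kelbourne: 161.4058 km
Eskerly–Istwick: 87.1233 km
Eskerly–Caldrey: 54.4671 km
Eskerly–Arvell: 139.5532 km
Hollisk–Kelbourne: 149.5479 km
Hollisk–Istwick: 32.4818 km
Hollisk–Caldrey: 141.9843 km
Hollisk–Arvell: 133.9959 km
Kelbourne–Istwick: 121.1908 km
Kelbourne–Caldrey: 142.1475 km
Kelbourne–Arvell: 21.8841 km
Istwick–Caldrey: 115.8371 km
Istwick–Arvell: 104.0077 km
Caldrey–Arvell: 121.3251 km
Closest pair: Kelbourne–Arvell at 21.8841 km.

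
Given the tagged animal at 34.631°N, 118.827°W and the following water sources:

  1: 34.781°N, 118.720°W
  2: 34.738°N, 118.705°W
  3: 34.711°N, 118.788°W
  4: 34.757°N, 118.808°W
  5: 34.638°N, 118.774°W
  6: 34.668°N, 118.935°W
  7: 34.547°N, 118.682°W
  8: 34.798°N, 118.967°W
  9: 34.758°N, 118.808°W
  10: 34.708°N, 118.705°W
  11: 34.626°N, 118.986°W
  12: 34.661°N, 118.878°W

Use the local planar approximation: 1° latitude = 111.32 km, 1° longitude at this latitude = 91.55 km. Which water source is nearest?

5

Distances from 34.631°N, 118.827°W:
1: 19.359 km
2: 16.329 km
3: 9.595 km
4: 14.134 km
5: 4.914 km
6: 10.711 km
7: 16.238 km
8: 22.581 km
9: 14.244 km
10: 14.079 km
11: 14.567 km
12: 5.740 km
Minimum: 5 at 4.914 km.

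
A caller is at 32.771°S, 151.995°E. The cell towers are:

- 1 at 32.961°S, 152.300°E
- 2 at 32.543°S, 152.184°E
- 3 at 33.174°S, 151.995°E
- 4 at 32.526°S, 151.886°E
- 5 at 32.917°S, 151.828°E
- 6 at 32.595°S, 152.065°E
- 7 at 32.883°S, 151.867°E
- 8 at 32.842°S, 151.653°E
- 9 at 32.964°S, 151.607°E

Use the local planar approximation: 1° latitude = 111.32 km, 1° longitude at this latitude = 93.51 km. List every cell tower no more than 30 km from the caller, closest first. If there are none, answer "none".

Distances from 32.771°S, 151.995°E:
1: √((-0.190·111.32)² + (0.305·93.51)²) = √(447.35634 + 813.42177) = 35.507 km
2: √((0.228·111.32)² + (0.189·93.51)²) = √(644.19313 + 312.34871) = 30.928 km
3: √((-0.403·111.32)² + (0.000·93.51)²) = √(2012.59546 + 0.00000) = 44.862 km
4: √((0.245·111.32)² + (-0.109·93.51)²) = √(743.83835 + 103.88889) = 29.116 km
5: √((-0.146·111.32)² + (-0.167·93.51)²) = √(264.15091 + 243.86477) = 22.539 km
6: √((0.176·111.32)² + (0.070·93.51)²) = √(383.85900 + 42.84619) = 20.657 km
7: √((-0.112·111.32)² + (-0.128·93.51)²) = √(155.44703 + 143.26366) = 17.283 km
8: √((-0.071·111.32)² + (-0.342·93.51)²) = √(62.46879 + 1022.74726) = 32.943 km
9: √((-0.193·111.32)² + (-0.388·93.51)²) = √(461.59491 + 1316.37482) = 42.166 km
Threshold 30 km: 7 (17.283 km), 6 (20.657 km), 5 (22.539 km), 4 (29.116 km) are within range.

7, 6, 5, 4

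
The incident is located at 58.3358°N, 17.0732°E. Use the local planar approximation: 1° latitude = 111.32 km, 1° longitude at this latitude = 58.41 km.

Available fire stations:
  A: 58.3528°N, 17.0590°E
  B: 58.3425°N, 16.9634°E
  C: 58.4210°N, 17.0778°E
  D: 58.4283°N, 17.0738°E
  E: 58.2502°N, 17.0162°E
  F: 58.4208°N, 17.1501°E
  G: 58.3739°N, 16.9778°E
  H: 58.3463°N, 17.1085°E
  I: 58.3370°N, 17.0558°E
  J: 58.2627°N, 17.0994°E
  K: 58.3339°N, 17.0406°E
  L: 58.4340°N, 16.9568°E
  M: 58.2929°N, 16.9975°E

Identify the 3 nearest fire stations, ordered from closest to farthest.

Distances from 58.3358°N, 17.0732°E:
A: √((0.0170·111.32)² + (-0.0142·58.41)²) = √(3.581329 + 0.687941) = 2.0662 km
B: √((0.0067·111.32)² + (-0.1098·58.41)²) = √(0.556283 + 41.131930) = 6.4566 km
C: √((0.0852·111.32)² + (0.0046·58.41)²) = √(89.955057 + 0.072192) = 9.4883 km
D: √((0.0925·111.32)² + (0.0006·58.41)²) = √(106.030268 + 0.001228) = 10.2972 km
E: √((-0.0856·111.32)² + (-0.0570·58.41)²) = √(90.801689 + 11.084705) = 10.0939 km
F: √((0.0850·111.32)² + (0.0769·58.41)²) = √(89.533229 + 20.175629) = 10.4742 km
G: √((0.0381·111.32)² + (-0.0954·58.41)²) = √(17.988558 + 31.050683) = 7.0028 km
H: √((0.0105·111.32)² + (0.0353·58.41)²) = √(1.366234 + 4.251320) = 2.3701 km
I: √((0.0012·111.32)² + (-0.0174·58.41)²) = √(0.017845 + 1.032935) = 1.0251 km
J: √((-0.0731·111.32)² + (0.0262·58.41)²) = √(66.218776 + 2.341947) = 8.2801 km
K: √((-0.0019·111.32)² + (-0.0326·58.41)²) = √(0.044736 + 3.625848) = 1.9159 km
L: √((0.0982·111.32)² + (-0.1164·58.41)²) = √(119.500403 + 46.225368) = 12.8735 km
M: √((-0.0429·111.32)² + (-0.0757·58.41)²) = √(22.806623 + 19.550874) = 6.5083 km
Sorted: I (1.0251 km) < K (1.9159 km) < A (2.0662 km) < H (2.3701 km) < B (6.4566 km) < …

I, K, A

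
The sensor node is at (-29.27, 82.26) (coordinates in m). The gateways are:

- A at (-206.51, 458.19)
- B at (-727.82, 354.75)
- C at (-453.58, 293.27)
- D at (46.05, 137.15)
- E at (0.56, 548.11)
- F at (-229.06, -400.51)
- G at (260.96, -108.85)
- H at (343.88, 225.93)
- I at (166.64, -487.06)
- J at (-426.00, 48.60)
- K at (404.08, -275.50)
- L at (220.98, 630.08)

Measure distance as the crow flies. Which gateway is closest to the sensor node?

Distances from (-29.27, 82.26):
A: 415.62 m
B: 749.82 m
C: 473.88 m
D: 93.20 m
E: 466.80 m
F: 522.48 m
G: 347.50 m
H: 399.85 m
I: 602.08 m
J: 398.16 m
K: 561.95 m
L: 602.27 m
Minimum: D at 93.20 m.

D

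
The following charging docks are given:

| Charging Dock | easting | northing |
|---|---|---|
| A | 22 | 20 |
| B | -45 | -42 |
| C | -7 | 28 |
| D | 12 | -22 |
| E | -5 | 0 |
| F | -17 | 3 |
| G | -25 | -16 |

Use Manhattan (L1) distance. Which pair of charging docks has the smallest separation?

Pairwise distances:
E–F: |-12| + |3| = 12 + 3 = 15
F–G: |-8| + |-19| = 8 + 19 = 27
C–E: |2| + |-28| = 2 + 28 = 30
C–F: |-10| + |-25| = 10 + 25 = 35
E–G: |-20| + |-16| = 20 + 16 = 36
A–C: |-29| + |8| = 29 + 8 = 37
D–E: |-17| + |22| = 17 + 22 = 39
D–G: |-37| + |6| = 37 + 6 = 43
B–G: |20| + |26| = 20 + 26 = 46
A–E: |-27| + |-20| = 27 + 20 = 47
A–D: |-10| + |-42| = 10 + 42 = 52
D–F: |-29| + |25| = 29 + 25 = 54
A–F: |-39| + |-17| = 39 + 17 = 56
C–G: |-18| + |-44| = 18 + 44 = 62
C–D: |19| + |-50| = 19 + 50 = 69
B–F: |28| + |45| = 28 + 45 = 73
B–D: |57| + |20| = 57 + 20 = 77
B–E: |40| + |42| = 40 + 42 = 82
A–G: |-47| + |-36| = 47 + 36 = 83
B–C: |38| + |70| = 38 + 70 = 108
A–B: |-67| + |-62| = 67 + 62 = 129
Closest pair: E–F at 15.

E and F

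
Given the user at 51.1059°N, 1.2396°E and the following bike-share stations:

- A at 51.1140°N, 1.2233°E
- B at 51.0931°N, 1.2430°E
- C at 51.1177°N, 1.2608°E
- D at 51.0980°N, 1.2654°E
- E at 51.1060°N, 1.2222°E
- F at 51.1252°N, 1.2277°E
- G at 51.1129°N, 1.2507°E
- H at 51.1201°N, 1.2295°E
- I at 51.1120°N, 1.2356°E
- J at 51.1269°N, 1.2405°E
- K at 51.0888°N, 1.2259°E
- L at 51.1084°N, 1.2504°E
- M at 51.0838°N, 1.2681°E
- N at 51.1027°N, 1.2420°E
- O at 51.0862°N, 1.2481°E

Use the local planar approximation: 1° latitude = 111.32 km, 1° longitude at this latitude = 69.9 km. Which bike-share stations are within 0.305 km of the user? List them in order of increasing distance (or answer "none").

Distances from 51.1059°N, 1.2396°E:
A: √((0.0081·111.32)² + (-0.0163·69.9)²) = √(0.813048 + 1.298164) = 1.4530 km
B: √((-0.0128·111.32)² + (0.0034·69.9)²) = √(2.030329 + 0.056482) = 1.4446 km
C: √((0.0118·111.32)² + (0.0212·69.9)²) = √(1.725482 + 2.195968) = 1.9803 km
D: √((-0.0079·111.32)² + (0.0258·69.9)²) = √(0.773394 + 3.252324) = 2.0064 km
E: √((0.0001·111.32)² + (-0.0174·69.9)²) = √(0.000124 + 1.479288) = 1.2163 km
F: √((0.0193·111.32)² + (-0.0119·69.9)²) = √(4.615949 + 0.691908) = 2.3039 km
G: √((0.0070·111.32)² + (0.0111·69.9)²) = √(0.607215 + 0.602005) = 1.0996 km
H: √((0.0142·111.32)² + (-0.0101·69.9)²) = √(2.498752 + 0.498422) = 1.7312 km
I: √((0.0061·111.32)² + (-0.0040·69.9)²) = √(0.461112 + 0.078176) = 0.7344 km
J: √((0.0210·111.32)² + (0.0009·69.9)²) = √(5.464935 + 0.003958) = 2.3386 km
K: √((-0.0171·111.32)² + (-0.0137·69.9)²) = √(3.623586 + 0.917055) = 2.1309 km
L: √((0.0025·111.32)² + (0.0108·69.9)²) = √(0.077451 + 0.569904) = 0.8046 km
M: √((-0.0221·111.32)² + (0.0285·69.9)²) = √(6.052446 + 3.968662) = 3.1656 km
N: √((-0.0032·111.32)² + (0.0024·69.9)²) = √(0.126896 + 0.028143) = 0.3937 km
O: √((-0.0197·111.32)² + (0.0085·69.9)²) = √(4.809267 + 0.353014) = 2.2721 km
Threshold 0.305 km: none within range.

none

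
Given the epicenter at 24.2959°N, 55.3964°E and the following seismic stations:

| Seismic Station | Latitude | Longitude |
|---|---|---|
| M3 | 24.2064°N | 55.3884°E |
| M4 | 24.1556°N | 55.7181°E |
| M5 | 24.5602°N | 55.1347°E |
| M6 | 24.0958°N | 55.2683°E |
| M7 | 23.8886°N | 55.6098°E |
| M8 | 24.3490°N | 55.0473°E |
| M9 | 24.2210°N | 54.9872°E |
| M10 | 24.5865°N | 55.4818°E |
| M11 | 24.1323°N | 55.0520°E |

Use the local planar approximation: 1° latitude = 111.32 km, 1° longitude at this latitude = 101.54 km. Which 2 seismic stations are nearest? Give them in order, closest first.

M3, M6

Distances from 24.2959°N, 55.3964°E:
M3: √((-0.0895·111.32)² + (-0.0080·101.54)²) = √(99.264159 + 0.659864) = 9.9962 km
M4: √((-0.1403·111.32)² + (0.3217·101.54)²) = √(243.928046 + 1067.029533) = 36.2071 km
M5: √((0.2643·111.32)² + (-0.2617·101.54)²) = √(865.646787 + 706.125286) = 39.6456 km
M6: √((-0.2001·111.32)² + (-0.1281·101.54)²) = √(496.181506 + 169.189177) = 25.7948 km
M7: √((-0.4073·111.32)² + (0.2134·101.54)²) = √(2055.773273 + 469.529786) = 50.2524 km
M8: √((0.0531·111.32)² + (-0.3491·101.54)²) = √(34.941009 + 1256.533338) = 35.9371 km
M9: √((-0.0749·111.32)² + (-0.4092·101.54)²) = √(69.520043 + 1726.416461) = 42.3785 km
M10: √((0.2906·111.32)² + (0.0854·101.54)²) = √(1046.496103 + 75.195190) = 33.4917 km
M11: √((-0.1636·111.32)² + (-0.3444·101.54)²) = √(331.675196 + 1222.927198) = 39.4284 km
Sorted: M3 (9.9962 km) < M6 (25.7948 km) < M10 (33.4917 km) < M8 (35.9371 km) < …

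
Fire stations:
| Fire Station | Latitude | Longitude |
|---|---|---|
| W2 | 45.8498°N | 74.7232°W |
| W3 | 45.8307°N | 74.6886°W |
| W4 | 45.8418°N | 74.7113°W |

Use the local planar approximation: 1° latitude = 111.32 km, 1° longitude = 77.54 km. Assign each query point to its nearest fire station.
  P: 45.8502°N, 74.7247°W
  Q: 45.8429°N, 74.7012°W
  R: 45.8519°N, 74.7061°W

P at 45.8502°N, 74.7247°W:
  W2: √((-0.0004·111.32)² + (0.0015·77.54)²) = √(0.001983 + 0.013528) = 0.1245 km
  W3: √((-0.0195·111.32)² + (0.0361·77.54)²) = √(4.712112 + 7.835487) = 3.5423 km
  W4: √((-0.0084·111.32)² + (0.0134·77.54)²) = √(0.874390 + 1.079596) = 1.3979 km
  → nearest: W2 (0.1245 km)
Q at 45.8429°N, 74.7012°W:
  W2: √((0.0069·111.32)² + (-0.0220·77.54)²) = √(0.589990 + 2.910027) = 1.8708 km
  W3: √((-0.0122·111.32)² + (0.0126·77.54)²) = √(1.844446 + 0.954537) = 1.6730 km
  W4: √((-0.0011·111.32)² + (-0.0101·77.54)²) = √(0.014994 + 0.613330) = 0.7927 km
  → nearest: W4 (0.7927 km)
R at 45.8519°N, 74.7061°W:
  W2: √((-0.0021·111.32)² + (-0.0171·77.54)²) = √(0.054649 + 1.758101) = 1.3464 km
  W3: √((-0.0212·111.32)² + (0.0175·77.54)²) = √(5.569524 + 1.841313) = 2.7223 km
  W4: √((-0.0101·111.32)² + (-0.0052·77.54)²) = √(1.264122 + 0.162577) = 1.1944 km
  → nearest: W4 (1.1944 km)

P→W2; Q→W4; R→W4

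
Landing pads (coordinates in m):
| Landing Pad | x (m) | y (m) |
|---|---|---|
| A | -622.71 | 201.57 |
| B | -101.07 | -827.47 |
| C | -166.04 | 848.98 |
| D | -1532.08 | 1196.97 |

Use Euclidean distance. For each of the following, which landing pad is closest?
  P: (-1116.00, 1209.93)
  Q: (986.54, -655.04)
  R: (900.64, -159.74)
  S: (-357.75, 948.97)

P→D; Q→B; R→B; S→C

P at (-1116.00, 1209.93):
  A: 1122.55 m
  B: 2276.20 m
  C: 1016.22 m
  D: 416.28 m
  → nearest: D (416.28 m)
Q at (986.54, -655.04):
  A: 1823.04 m
  B: 1101.19 m
  C: 1894.87 m
  D: 3126.24 m
  → nearest: B (1101.19 m)
R at (900.64, -159.74):
  A: 1565.61 m
  B: 1203.86 m
  C: 1468.10 m
  D: 2785.46 m
  → nearest: B (1203.86 m)
S at (-357.75, 948.97):
  A: 792.98 m
  B: 1794.89 m
  C: 216.22 m
  D: 1200.23 m
  → nearest: C (216.22 m)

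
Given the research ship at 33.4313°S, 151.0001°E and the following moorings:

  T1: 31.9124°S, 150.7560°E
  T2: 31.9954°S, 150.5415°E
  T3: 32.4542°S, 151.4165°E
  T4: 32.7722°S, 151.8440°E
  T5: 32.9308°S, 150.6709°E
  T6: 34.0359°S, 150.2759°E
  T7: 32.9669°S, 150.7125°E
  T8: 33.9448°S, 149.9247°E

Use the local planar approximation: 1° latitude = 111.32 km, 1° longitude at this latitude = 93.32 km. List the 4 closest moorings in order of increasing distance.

T7, T5, T6, T4

Distances from 33.4313°S, 151.0001°E:
T1: 170.6115 km
T2: 165.4744 km
T3: 115.5035 km
T4: 107.6350 km
T5: 63.6240 km
T6: 95.3793 km
T7: 58.2486 km
T8: 115.4945 km
Sorted: T7 (58.2486 km) < T5 (63.6240 km) < T6 (95.3793 km) < T4 (107.6350 km) < T8 (115.4945 km) < T3 (115.5035 km) < …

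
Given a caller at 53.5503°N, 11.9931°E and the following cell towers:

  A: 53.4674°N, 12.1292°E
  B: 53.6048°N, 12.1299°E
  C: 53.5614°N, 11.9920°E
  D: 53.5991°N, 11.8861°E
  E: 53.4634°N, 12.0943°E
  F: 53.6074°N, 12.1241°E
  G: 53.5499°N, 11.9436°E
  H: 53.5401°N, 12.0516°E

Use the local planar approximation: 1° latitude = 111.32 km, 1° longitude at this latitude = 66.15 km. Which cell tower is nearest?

C

Distances from 53.5503°N, 11.9931°E:
A: √((-0.0829·111.32)² + (0.1361·66.15)²) = √(85.163883 + 81.054279) = 12.8926 km
B: √((0.0545·111.32)² + (0.1368·66.15)²) = √(36.807761 + 81.890192) = 10.8949 km
C: √((0.0111·111.32)² + (-0.0011·66.15)²) = √(1.526836 + 0.005295) = 1.2378 km
D: √((0.0488·111.32)² + (-0.1070·66.15)²) = √(29.511144 + 50.098792) = 8.9224 km
E: √((-0.0869·111.32)² + (0.1012·66.15)²) = √(93.580626 + 44.814724) = 11.7642 km
F: √((0.0571·111.32)² + (0.1310·66.15)²) = √(40.403465 + 75.093490) = 10.7470 km
G: √((-0.0004·111.32)² + (-0.0495·66.15)²) = √(0.001983 + 10.721859) = 3.2747 km
H: √((-0.0102·111.32)² + (0.0585·66.15)²) = √(1.289278 + 14.975159) = 4.0329 km
Minimum: C at 1.2378 km.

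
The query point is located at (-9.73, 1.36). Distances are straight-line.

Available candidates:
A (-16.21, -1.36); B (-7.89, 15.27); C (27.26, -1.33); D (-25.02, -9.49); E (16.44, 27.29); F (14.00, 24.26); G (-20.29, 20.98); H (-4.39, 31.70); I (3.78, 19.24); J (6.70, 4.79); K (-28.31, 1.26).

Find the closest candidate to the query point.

A

Distances from (-9.73, 1.36):
A: 7.03
B: 14.03
C: 37.09
D: 18.75
E: 36.84
F: 32.98
G: 22.28
H: 30.81
I: 22.41
J: 16.78
K: 18.58
Minimum: A at 7.03.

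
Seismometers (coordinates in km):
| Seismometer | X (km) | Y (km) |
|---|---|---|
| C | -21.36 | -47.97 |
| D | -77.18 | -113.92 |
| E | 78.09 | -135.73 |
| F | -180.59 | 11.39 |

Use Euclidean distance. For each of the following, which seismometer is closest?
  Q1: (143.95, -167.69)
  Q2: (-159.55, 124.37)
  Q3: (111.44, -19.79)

Q1 at (143.95, -167.69):
  C: 204.11 km
  D: 227.57 km
  E: 73.21 km
  F: 370.67 km
  → nearest: E (73.21 km)
Q2 at (-159.55, 124.37):
  C: 220.90 km
  D: 252.12 km
  E: 352.31 km
  F: 114.92 km
  → nearest: F (114.92 km)
Q3 at (111.44, -19.79):
  C: 135.76 km
  D: 210.80 km
  E: 120.64 km
  F: 293.69 km
  → nearest: E (120.64 km)

Q1→E; Q2→F; Q3→E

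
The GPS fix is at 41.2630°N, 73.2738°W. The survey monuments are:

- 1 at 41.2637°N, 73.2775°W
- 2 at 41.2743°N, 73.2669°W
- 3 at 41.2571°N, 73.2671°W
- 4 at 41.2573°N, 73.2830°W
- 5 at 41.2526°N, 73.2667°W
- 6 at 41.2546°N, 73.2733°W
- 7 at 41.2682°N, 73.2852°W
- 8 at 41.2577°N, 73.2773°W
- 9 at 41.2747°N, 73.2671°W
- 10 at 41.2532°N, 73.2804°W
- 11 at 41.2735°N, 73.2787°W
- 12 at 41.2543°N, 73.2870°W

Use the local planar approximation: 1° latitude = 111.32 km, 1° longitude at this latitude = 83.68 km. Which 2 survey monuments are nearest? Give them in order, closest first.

1, 8

Distances from 41.2630°N, 73.2738°W:
1: 0.3193 km
2: 1.3841 km
3: 0.8635 km
4: 0.9976 km
5: 1.3013 km
6: 0.9360 km
7: 1.1158 km
8: 0.6587 km
9: 1.4180 km
10: 1.2228 km
11: 1.2387 km
12: 1.4690 km
Sorted: 1 (0.3193 km) < 8 (0.6587 km) < 3 (0.8635 km) < 6 (0.9360 km) < …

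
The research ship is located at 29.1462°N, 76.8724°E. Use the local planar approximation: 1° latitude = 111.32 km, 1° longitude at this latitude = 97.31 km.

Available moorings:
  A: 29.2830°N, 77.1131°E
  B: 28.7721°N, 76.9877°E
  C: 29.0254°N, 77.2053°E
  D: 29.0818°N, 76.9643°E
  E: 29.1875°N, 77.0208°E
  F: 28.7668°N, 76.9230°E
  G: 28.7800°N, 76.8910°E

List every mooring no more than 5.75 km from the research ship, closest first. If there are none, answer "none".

Distances from 29.1462°N, 76.8724°E:
A: √((0.1368·111.32)² + (0.2407·97.31)²) = √(231.909527 + 548.614303) = 27.9379 km
B: √((-0.3741·111.32)² + (0.1153·97.31)²) = √(1734.290367 + 125.884877) = 43.1297 km
C: √((-0.1208·111.32)² + (0.3329·97.31)²) = √(180.834073 + 1049.403565) = 35.0747 km
D: √((-0.0644·111.32)² + (0.0919·97.31)²) = √(51.394676 + 79.973475) = 11.4616 km
E: √((0.0413·111.32)² + (0.1484·97.31)²) = √(21.137153 + 208.536820) = 15.1550 km
F: √((-0.3794·111.32)² + (0.0506·97.31)²) = √(1783.779007 + 24.244653) = 42.5209 km
G: √((-0.3662·111.32)² + (0.0186·97.31)²) = √(1661.816533 + 3.275977) = 40.8055 km
Threshold 5.75 km: none within range.

none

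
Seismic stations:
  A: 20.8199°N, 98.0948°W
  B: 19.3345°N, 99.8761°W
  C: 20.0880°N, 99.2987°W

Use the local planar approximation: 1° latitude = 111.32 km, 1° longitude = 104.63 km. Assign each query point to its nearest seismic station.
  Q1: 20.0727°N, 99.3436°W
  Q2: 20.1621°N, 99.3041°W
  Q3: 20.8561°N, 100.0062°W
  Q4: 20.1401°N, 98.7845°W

Q1 at 20.0727°N, 99.3436°W:
  A: √((0.7472·111.32)² + (1.2488·104.63)²) = √(6918.630256 + 17072.543610) = 154.8908 km
  B: √((-0.7382·111.32)² + (-0.5325·104.63)²) = √(6752.964661 + 3104.214154) = 99.2833 km
  C: √((0.0153·111.32)² + (0.0449·104.63)²) = √(2.900877 + 22.070142) = 4.9971 km
  → nearest: C (4.9971 km)
Q2 at 20.1621°N, 99.3041°W:
  A: √((0.6578·111.32)² + (1.2093·104.63)²) = √(5362.090426 + 16009.602771) = 146.1906 km
  B: √((-0.8276·111.32)² + (-0.5720·104.63)²) = √(8487.647983 + 3581.826195) = 109.8612 km
  C: √((-0.0741·111.32)² + (0.0054·104.63)²) = √(68.042899 + 0.319227) = 8.2681 km
  → nearest: C (8.2681 km)
Q3 at 20.8561°N, 100.0062°W:
  A: √((-0.0362·111.32)² + (1.9114·104.63)²) = √(16.239159 + 39995.912904) = 200.0304 km
  B: √((-1.5216·111.32)² + (0.1301·104.63)²) = √(28691.112905 + 185.296426) = 169.9306 km
  C: √((-0.7681·111.32)² + (0.7075·104.63)²) = √(7311.086556 + 5479.807962) = 113.0968 km
  → nearest: C (113.0968 km)
Q4 at 20.1401°N, 98.7845°W:
  A: √((0.6798·111.32)² + (0.6897·104.63)²) = √(5726.756479 + 5207.543454) = 104.5672 km
  B: √((-0.8056·111.32)² + (-1.0916·104.63)²) = √(8042.393349 + 13044.862466) = 145.2145 km
  C: √((-0.0521·111.32)² + (-0.5142·104.63)²) = √(33.637355 + 2894.520270) = 54.1125 km
  → nearest: C (54.1125 km)

Q1→C; Q2→C; Q3→C; Q4→C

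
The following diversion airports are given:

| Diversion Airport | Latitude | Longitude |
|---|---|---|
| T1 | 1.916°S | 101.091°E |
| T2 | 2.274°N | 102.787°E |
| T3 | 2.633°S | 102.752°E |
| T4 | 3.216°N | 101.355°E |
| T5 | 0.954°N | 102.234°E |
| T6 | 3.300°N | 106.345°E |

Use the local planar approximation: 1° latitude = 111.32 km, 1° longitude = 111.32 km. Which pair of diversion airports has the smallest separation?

T2 and T5

Pairwise distances:
T1–T2: 503.192 km
T1–T3: 201.394 km
T1–T4: 572.050 km
T1–T5: 343.893 km
T1–T6: 824.153 km
T2–T3: 546.261 km
T2–T4: 190.809 km
T2–T5: 159.316 km
T2–T6: 412.215 km
T3–T4: 669.425 km
T3–T5: 403.447 km
T3–T6: 772.132 km
T4–T5: 270.150 km
T4–T6: 555.565 km
T5–T6: 526.910 km
Closest pair: T2–T5 at 159.316 km.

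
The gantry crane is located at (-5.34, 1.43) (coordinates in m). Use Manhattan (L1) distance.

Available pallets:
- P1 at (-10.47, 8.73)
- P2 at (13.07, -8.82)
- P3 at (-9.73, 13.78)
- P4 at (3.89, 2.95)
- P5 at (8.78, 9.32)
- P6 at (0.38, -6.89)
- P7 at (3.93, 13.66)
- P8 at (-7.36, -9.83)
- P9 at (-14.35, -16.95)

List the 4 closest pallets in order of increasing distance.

P4, P1, P8, P6

Distances from (-5.34, 1.43):
P1: |-5.13| + |7.30| = 5.13 + 7.30 = 12.43 m
P2: |18.41| + |-10.25| = 18.41 + 10.25 = 28.66 m
P3: |-4.39| + |12.35| = 4.39 + 12.35 = 16.74 m
P4: |9.23| + |1.52| = 9.23 + 1.52 = 10.75 m
P5: |14.12| + |7.89| = 14.12 + 7.89 = 22.01 m
P6: |5.72| + |-8.32| = 5.72 + 8.32 = 14.04 m
P7: |9.27| + |12.23| = 9.27 + 12.23 = 21.50 m
P8: |-2.02| + |-11.26| = 2.02 + 11.26 = 13.28 m
P9: |-9.01| + |-18.38| = 9.01 + 18.38 = 27.39 m
Sorted: P4 (10.75 m) < P1 (12.43 m) < P8 (13.28 m) < P6 (14.04 m) < P3 (16.74 m) < P7 (21.50 m) < …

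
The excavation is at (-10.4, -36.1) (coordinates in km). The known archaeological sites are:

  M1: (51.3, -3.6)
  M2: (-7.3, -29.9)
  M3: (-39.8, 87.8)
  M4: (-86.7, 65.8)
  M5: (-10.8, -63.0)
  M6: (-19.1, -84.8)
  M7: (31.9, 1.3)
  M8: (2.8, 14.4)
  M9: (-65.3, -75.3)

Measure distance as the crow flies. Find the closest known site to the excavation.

M2

Distances from (-10.4, -36.1):
M1: √((61.7)² + (32.5)²) = √(3806.8900 + 1056.2500) = 69.74 km
M2: √((3.1)² + (6.2)²) = √(9.6100 + 38.4400) = 6.93 km
M3: √((-29.4)² + (123.9)²) = √(864.3600 + 15351.2100) = 127.34 km
M4: √((-76.3)² + (101.9)²) = √(5821.6900 + 10383.6100) = 127.30 km
M5: √((-0.4)² + (-26.9)²) = √(0.1600 + 723.6100) = 26.90 km
M6: √((-8.7)² + (-48.7)²) = √(75.6900 + 2371.6900) = 49.47 km
M7: √((42.3)² + (37.4)²) = √(1789.2900 + 1398.7600) = 56.46 km
M8: √((13.2)² + (50.5)²) = √(174.2400 + 2550.2500) = 52.20 km
M9: √((-54.9)² + (-39.2)²) = √(3014.0100 + 1536.6400) = 67.46 km
Minimum: M2 at 6.93 km.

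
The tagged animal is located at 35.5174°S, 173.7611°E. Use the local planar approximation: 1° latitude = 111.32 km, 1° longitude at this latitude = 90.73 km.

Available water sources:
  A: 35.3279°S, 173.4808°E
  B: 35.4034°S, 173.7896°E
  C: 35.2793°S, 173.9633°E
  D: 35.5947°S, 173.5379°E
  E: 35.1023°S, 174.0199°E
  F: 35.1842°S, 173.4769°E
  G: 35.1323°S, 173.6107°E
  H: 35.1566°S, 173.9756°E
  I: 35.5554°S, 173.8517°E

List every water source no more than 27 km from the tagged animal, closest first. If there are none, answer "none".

I, B, D

Distances from 35.5174°S, 173.7611°E:
A: √((0.1895·111.32)² + (-0.2803·90.73)²) = √(445.004932 + 646.767245) = 33.0420 km
B: √((0.1140·111.32)² + (0.0285·90.73)²) = √(161.048283 + 6.686387) = 12.9512 km
C: √((0.2381·111.32)² + (0.2022·90.73)²) = √(702.530504 + 336.561260) = 32.2349 km
D: √((-0.0773·111.32)² + (-0.2232·90.73)²) = √(74.046645 + 410.100409) = 22.0033 km
E: √((0.4151·111.32)² + (0.2588·90.73)²) = √(2135.265397 + 551.353792) = 51.8326 km
F: √((0.3332·111.32)² + (-0.2842·90.73)²) = √(1375.803408 + 664.890257) = 45.1740 km
G: √((0.3851·111.32)² + (-0.1504·90.73)²) = √(1837.779626 + 186.207639) = 44.9887 km
H: √((0.3608·111.32)² + (0.2145·90.73)²) = √(1613.167460 + 378.753291) = 44.6309 km
I: √((-0.0380·111.32)² + (0.0906·90.73)²) = √(17.894254 + 67.570669) = 9.2447 km
Threshold 27 km: I (9.2447 km), B (12.9512 km), D (22.0033 km) are within range.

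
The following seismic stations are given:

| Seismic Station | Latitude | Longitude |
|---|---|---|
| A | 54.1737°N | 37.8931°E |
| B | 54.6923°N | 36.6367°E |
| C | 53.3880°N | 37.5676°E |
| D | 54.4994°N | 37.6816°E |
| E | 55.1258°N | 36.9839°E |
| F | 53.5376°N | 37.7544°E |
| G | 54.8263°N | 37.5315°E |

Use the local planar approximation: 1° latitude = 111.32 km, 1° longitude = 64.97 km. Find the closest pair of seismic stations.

C and F

Pairwise distances:
A–B: √((0.5186·111.32)² + (-1.2564·64.97)²) = √(3332.816634 + 6663.180667) = 99.9800 km
A–C: √((-0.7857·111.32)² + (-0.3255·64.97)²) = √(7649.972987 + 447.226696) = 89.9844 km
A–D: √((0.3257·111.32)² + (-0.2115·64.97)²) = √(1314.564538 + 188.819341) = 38.7735 km
A–E: √((0.9521·111.32)² + (-0.9092·64.97)²) = √(11233.407814 + 3489.350434) = 121.3374 km
A–F: √((-0.6361·111.32)² + (-0.1387·64.97)²) = √(5014.148437 + 81.204231) = 71.3817 km
A–G: √((0.6526·111.32)² + (-0.3616·64.97)²) = √(5277.649376 + 551.928191) = 76.3517 km
B–C: √((-1.3043·111.32)² + (0.9309·64.97)²) = √(21081.493939 + 3657.899710) = 157.2876 km
B–D: √((-0.1929·111.32)² + (1.0449·64.97)²) = √(461.116699 + 4608.665542) = 71.2024 km
B–E: √((0.4335·111.32)² + (0.3472·64.97)²) = √(2328.759282 + 508.844596) = 53.2692 km
B–F: √((-1.1547·111.32)² + (1.1177·64.97)²) = √(16522.841126 + 5273.224187) = 147.6349 km
B–G: √((0.1340·111.32)² + (0.8948·64.97)²) = √(222.513309 + 3379.696363) = 60.0184 km
C–D: √((1.1114·111.32)² + (0.1140·64.97)²) = √(15306.897718 + 54.857427) = 123.9425 km
C–E: √((1.7378·111.32)² + (-0.5837·64.97)²) = √(37423.636066 + 1438.153095) = 197.1339 km
C–F: √((0.1496·111.32)² + (0.1868·64.97)²) = √(277.338130 + 147.292108) = 20.6066 km
C–G: √((1.4383·111.32)² + (-0.0361·64.97)²) = √(25635.710365 + 5.500981) = 160.1287 km
D–E: √((0.6264·111.32)² + (-0.6977·64.97)²) = √(4862.391163 + 2054.769826) = 83.1695 km
D–F: √((-0.9618·111.32)² + (0.0728·64.97)²) = √(11463.465831 + 22.371159) = 107.1720 km
D–G: √((0.3269·111.32)² + (-0.1501·64.97)²) = √(1324.269072 + 95.101445) = 37.6745 km
E–F: √((-1.5882·111.32)² + (0.7705·64.97)²) = √(31257.682729 + 2505.942027) = 183.7488 km
E–G: √((-0.2995·111.32)² + (0.5476·64.97)²) = √(1111.578271 + 1265.763629) = 48.7580 km
F–G: √((1.2887·111.32)² + (-0.2229·64.97)²) = √(20580.221865 + 209.722908) = 144.1872 km
Closest pair: C–F at 20.6066 km.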